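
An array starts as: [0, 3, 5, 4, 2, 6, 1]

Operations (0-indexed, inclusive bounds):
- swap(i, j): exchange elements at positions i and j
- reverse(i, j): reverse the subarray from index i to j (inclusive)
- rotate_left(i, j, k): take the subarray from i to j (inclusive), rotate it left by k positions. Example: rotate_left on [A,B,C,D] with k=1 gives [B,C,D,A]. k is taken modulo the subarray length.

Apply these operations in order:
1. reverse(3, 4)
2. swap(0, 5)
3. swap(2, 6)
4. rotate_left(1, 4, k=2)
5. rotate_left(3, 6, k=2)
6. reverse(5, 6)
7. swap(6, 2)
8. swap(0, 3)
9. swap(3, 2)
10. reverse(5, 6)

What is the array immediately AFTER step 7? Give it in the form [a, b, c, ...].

Answer: [6, 2, 3, 0, 5, 1, 4]

Derivation:
After 1 (reverse(3, 4)): [0, 3, 5, 2, 4, 6, 1]
After 2 (swap(0, 5)): [6, 3, 5, 2, 4, 0, 1]
After 3 (swap(2, 6)): [6, 3, 1, 2, 4, 0, 5]
After 4 (rotate_left(1, 4, k=2)): [6, 2, 4, 3, 1, 0, 5]
After 5 (rotate_left(3, 6, k=2)): [6, 2, 4, 0, 5, 3, 1]
After 6 (reverse(5, 6)): [6, 2, 4, 0, 5, 1, 3]
After 7 (swap(6, 2)): [6, 2, 3, 0, 5, 1, 4]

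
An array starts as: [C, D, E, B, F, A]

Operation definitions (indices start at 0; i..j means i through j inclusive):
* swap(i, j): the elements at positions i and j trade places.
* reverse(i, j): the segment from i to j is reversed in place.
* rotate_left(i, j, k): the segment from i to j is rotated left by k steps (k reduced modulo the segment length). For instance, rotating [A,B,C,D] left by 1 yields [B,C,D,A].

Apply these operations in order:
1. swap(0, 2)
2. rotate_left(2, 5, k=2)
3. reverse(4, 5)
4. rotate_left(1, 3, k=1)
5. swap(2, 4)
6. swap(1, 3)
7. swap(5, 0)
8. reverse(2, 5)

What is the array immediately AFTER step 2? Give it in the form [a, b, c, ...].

Answer: [E, D, F, A, C, B]

Derivation:
After 1 (swap(0, 2)): [E, D, C, B, F, A]
After 2 (rotate_left(2, 5, k=2)): [E, D, F, A, C, B]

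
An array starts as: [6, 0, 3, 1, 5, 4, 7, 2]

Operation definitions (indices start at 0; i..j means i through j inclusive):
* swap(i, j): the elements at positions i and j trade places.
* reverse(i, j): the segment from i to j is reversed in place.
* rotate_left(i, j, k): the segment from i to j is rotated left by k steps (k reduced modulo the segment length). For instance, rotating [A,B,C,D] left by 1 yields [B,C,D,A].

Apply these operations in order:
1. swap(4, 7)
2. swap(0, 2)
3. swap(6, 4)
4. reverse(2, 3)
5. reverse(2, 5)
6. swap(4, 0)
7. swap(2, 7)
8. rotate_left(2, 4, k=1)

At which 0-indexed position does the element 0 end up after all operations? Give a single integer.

Answer: 1

Derivation:
After 1 (swap(4, 7)): [6, 0, 3, 1, 2, 4, 7, 5]
After 2 (swap(0, 2)): [3, 0, 6, 1, 2, 4, 7, 5]
After 3 (swap(6, 4)): [3, 0, 6, 1, 7, 4, 2, 5]
After 4 (reverse(2, 3)): [3, 0, 1, 6, 7, 4, 2, 5]
After 5 (reverse(2, 5)): [3, 0, 4, 7, 6, 1, 2, 5]
After 6 (swap(4, 0)): [6, 0, 4, 7, 3, 1, 2, 5]
After 7 (swap(2, 7)): [6, 0, 5, 7, 3, 1, 2, 4]
After 8 (rotate_left(2, 4, k=1)): [6, 0, 7, 3, 5, 1, 2, 4]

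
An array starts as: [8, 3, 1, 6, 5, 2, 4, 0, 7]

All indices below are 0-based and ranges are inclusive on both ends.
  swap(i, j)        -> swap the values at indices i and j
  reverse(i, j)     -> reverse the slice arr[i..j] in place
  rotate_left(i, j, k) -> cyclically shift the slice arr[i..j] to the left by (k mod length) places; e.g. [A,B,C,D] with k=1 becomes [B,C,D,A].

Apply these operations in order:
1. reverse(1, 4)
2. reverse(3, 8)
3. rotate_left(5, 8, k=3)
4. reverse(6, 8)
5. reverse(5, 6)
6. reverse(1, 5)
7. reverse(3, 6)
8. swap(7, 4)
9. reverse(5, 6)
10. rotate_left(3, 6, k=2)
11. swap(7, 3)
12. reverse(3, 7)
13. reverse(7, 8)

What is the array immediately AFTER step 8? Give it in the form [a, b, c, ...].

After 1 (reverse(1, 4)): [8, 5, 6, 1, 3, 2, 4, 0, 7]
After 2 (reverse(3, 8)): [8, 5, 6, 7, 0, 4, 2, 3, 1]
After 3 (rotate_left(5, 8, k=3)): [8, 5, 6, 7, 0, 1, 4, 2, 3]
After 4 (reverse(6, 8)): [8, 5, 6, 7, 0, 1, 3, 2, 4]
After 5 (reverse(5, 6)): [8, 5, 6, 7, 0, 3, 1, 2, 4]
After 6 (reverse(1, 5)): [8, 3, 0, 7, 6, 5, 1, 2, 4]
After 7 (reverse(3, 6)): [8, 3, 0, 1, 5, 6, 7, 2, 4]
After 8 (swap(7, 4)): [8, 3, 0, 1, 2, 6, 7, 5, 4]

Answer: [8, 3, 0, 1, 2, 6, 7, 5, 4]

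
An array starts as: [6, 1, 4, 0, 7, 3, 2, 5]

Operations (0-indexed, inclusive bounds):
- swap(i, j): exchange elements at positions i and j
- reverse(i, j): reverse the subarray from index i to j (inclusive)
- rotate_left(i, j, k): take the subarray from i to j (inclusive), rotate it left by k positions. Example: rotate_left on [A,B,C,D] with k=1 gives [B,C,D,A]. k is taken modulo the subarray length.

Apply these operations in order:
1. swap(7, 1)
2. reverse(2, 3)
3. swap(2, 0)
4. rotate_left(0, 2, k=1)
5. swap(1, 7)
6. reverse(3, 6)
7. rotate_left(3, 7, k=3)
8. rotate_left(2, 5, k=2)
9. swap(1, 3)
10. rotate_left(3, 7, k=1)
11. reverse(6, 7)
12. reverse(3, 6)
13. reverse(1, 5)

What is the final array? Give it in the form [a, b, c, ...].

After 1 (swap(7, 1)): [6, 5, 4, 0, 7, 3, 2, 1]
After 2 (reverse(2, 3)): [6, 5, 0, 4, 7, 3, 2, 1]
After 3 (swap(2, 0)): [0, 5, 6, 4, 7, 3, 2, 1]
After 4 (rotate_left(0, 2, k=1)): [5, 6, 0, 4, 7, 3, 2, 1]
After 5 (swap(1, 7)): [5, 1, 0, 4, 7, 3, 2, 6]
After 6 (reverse(3, 6)): [5, 1, 0, 2, 3, 7, 4, 6]
After 7 (rotate_left(3, 7, k=3)): [5, 1, 0, 4, 6, 2, 3, 7]
After 8 (rotate_left(2, 5, k=2)): [5, 1, 6, 2, 0, 4, 3, 7]
After 9 (swap(1, 3)): [5, 2, 6, 1, 0, 4, 3, 7]
After 10 (rotate_left(3, 7, k=1)): [5, 2, 6, 0, 4, 3, 7, 1]
After 11 (reverse(6, 7)): [5, 2, 6, 0, 4, 3, 1, 7]
After 12 (reverse(3, 6)): [5, 2, 6, 1, 3, 4, 0, 7]
After 13 (reverse(1, 5)): [5, 4, 3, 1, 6, 2, 0, 7]

Answer: [5, 4, 3, 1, 6, 2, 0, 7]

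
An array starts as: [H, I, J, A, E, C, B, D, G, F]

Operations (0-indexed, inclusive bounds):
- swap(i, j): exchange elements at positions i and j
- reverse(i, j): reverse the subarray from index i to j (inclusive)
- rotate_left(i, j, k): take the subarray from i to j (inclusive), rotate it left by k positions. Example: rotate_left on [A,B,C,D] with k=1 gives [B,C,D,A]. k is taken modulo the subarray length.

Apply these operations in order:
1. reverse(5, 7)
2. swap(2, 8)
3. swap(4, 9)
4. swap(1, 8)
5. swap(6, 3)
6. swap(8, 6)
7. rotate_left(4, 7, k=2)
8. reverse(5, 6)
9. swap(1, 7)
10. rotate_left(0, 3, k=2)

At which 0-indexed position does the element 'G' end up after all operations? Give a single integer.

Answer: 0

Derivation:
After 1 (reverse(5, 7)): [H, I, J, A, E, D, B, C, G, F]
After 2 (swap(2, 8)): [H, I, G, A, E, D, B, C, J, F]
After 3 (swap(4, 9)): [H, I, G, A, F, D, B, C, J, E]
After 4 (swap(1, 8)): [H, J, G, A, F, D, B, C, I, E]
After 5 (swap(6, 3)): [H, J, G, B, F, D, A, C, I, E]
After 6 (swap(8, 6)): [H, J, G, B, F, D, I, C, A, E]
After 7 (rotate_left(4, 7, k=2)): [H, J, G, B, I, C, F, D, A, E]
After 8 (reverse(5, 6)): [H, J, G, B, I, F, C, D, A, E]
After 9 (swap(1, 7)): [H, D, G, B, I, F, C, J, A, E]
After 10 (rotate_left(0, 3, k=2)): [G, B, H, D, I, F, C, J, A, E]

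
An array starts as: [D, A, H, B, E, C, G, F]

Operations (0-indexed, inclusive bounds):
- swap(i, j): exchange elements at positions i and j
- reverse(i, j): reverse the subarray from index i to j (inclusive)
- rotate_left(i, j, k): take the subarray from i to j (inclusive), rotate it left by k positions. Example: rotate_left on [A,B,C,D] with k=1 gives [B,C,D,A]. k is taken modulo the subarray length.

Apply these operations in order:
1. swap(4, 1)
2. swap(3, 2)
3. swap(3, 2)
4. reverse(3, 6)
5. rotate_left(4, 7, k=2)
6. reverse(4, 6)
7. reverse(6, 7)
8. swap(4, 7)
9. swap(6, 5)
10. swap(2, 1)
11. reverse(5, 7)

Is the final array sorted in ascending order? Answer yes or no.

After 1 (swap(4, 1)): [D, E, H, B, A, C, G, F]
After 2 (swap(3, 2)): [D, E, B, H, A, C, G, F]
After 3 (swap(3, 2)): [D, E, H, B, A, C, G, F]
After 4 (reverse(3, 6)): [D, E, H, G, C, A, B, F]
After 5 (rotate_left(4, 7, k=2)): [D, E, H, G, B, F, C, A]
After 6 (reverse(4, 6)): [D, E, H, G, C, F, B, A]
After 7 (reverse(6, 7)): [D, E, H, G, C, F, A, B]
After 8 (swap(4, 7)): [D, E, H, G, B, F, A, C]
After 9 (swap(6, 5)): [D, E, H, G, B, A, F, C]
After 10 (swap(2, 1)): [D, H, E, G, B, A, F, C]
After 11 (reverse(5, 7)): [D, H, E, G, B, C, F, A]

Answer: no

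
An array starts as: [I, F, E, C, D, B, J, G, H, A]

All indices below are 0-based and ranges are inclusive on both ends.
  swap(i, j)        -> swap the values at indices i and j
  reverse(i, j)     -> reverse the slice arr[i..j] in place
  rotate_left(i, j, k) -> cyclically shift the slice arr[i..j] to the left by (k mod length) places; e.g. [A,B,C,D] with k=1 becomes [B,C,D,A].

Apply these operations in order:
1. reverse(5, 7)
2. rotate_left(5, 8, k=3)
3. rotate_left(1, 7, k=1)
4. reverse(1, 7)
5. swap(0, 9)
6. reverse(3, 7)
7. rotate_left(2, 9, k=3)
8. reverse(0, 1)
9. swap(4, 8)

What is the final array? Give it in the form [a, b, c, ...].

Answer: [F, A, D, H, E, B, I, J, G, C]

Derivation:
After 1 (reverse(5, 7)): [I, F, E, C, D, G, J, B, H, A]
After 2 (rotate_left(5, 8, k=3)): [I, F, E, C, D, H, G, J, B, A]
After 3 (rotate_left(1, 7, k=1)): [I, E, C, D, H, G, J, F, B, A]
After 4 (reverse(1, 7)): [I, F, J, G, H, D, C, E, B, A]
After 5 (swap(0, 9)): [A, F, J, G, H, D, C, E, B, I]
After 6 (reverse(3, 7)): [A, F, J, E, C, D, H, G, B, I]
After 7 (rotate_left(2, 9, k=3)): [A, F, D, H, G, B, I, J, E, C]
After 8 (reverse(0, 1)): [F, A, D, H, G, B, I, J, E, C]
After 9 (swap(4, 8)): [F, A, D, H, E, B, I, J, G, C]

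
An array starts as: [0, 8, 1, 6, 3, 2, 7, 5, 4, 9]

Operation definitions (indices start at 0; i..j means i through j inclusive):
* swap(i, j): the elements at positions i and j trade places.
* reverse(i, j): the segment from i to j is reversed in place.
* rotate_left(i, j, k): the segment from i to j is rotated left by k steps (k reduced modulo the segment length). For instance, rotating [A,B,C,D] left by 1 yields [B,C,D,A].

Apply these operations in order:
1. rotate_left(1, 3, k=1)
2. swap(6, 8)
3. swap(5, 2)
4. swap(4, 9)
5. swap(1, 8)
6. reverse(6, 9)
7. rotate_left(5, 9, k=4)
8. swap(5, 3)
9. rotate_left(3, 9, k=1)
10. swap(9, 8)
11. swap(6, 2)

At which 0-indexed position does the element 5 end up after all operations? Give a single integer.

Answer: 9

Derivation:
After 1 (rotate_left(1, 3, k=1)): [0, 1, 6, 8, 3, 2, 7, 5, 4, 9]
After 2 (swap(6, 8)): [0, 1, 6, 8, 3, 2, 4, 5, 7, 9]
After 3 (swap(5, 2)): [0, 1, 2, 8, 3, 6, 4, 5, 7, 9]
After 4 (swap(4, 9)): [0, 1, 2, 8, 9, 6, 4, 5, 7, 3]
After 5 (swap(1, 8)): [0, 7, 2, 8, 9, 6, 4, 5, 1, 3]
After 6 (reverse(6, 9)): [0, 7, 2, 8, 9, 6, 3, 1, 5, 4]
After 7 (rotate_left(5, 9, k=4)): [0, 7, 2, 8, 9, 4, 6, 3, 1, 5]
After 8 (swap(5, 3)): [0, 7, 2, 4, 9, 8, 6, 3, 1, 5]
After 9 (rotate_left(3, 9, k=1)): [0, 7, 2, 9, 8, 6, 3, 1, 5, 4]
After 10 (swap(9, 8)): [0, 7, 2, 9, 8, 6, 3, 1, 4, 5]
After 11 (swap(6, 2)): [0, 7, 3, 9, 8, 6, 2, 1, 4, 5]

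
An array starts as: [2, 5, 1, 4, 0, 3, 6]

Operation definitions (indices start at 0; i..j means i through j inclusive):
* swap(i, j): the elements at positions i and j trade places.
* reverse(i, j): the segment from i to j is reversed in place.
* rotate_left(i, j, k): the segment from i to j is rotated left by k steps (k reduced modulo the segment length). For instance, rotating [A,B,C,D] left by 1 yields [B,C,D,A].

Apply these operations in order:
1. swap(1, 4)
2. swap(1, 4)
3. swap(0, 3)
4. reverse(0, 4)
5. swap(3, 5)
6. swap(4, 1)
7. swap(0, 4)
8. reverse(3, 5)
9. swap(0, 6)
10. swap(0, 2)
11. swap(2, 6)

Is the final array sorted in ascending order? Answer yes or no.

Answer: no

Derivation:
After 1 (swap(1, 4)): [2, 0, 1, 4, 5, 3, 6]
After 2 (swap(1, 4)): [2, 5, 1, 4, 0, 3, 6]
After 3 (swap(0, 3)): [4, 5, 1, 2, 0, 3, 6]
After 4 (reverse(0, 4)): [0, 2, 1, 5, 4, 3, 6]
After 5 (swap(3, 5)): [0, 2, 1, 3, 4, 5, 6]
After 6 (swap(4, 1)): [0, 4, 1, 3, 2, 5, 6]
After 7 (swap(0, 4)): [2, 4, 1, 3, 0, 5, 6]
After 8 (reverse(3, 5)): [2, 4, 1, 5, 0, 3, 6]
After 9 (swap(0, 6)): [6, 4, 1, 5, 0, 3, 2]
After 10 (swap(0, 2)): [1, 4, 6, 5, 0, 3, 2]
After 11 (swap(2, 6)): [1, 4, 2, 5, 0, 3, 6]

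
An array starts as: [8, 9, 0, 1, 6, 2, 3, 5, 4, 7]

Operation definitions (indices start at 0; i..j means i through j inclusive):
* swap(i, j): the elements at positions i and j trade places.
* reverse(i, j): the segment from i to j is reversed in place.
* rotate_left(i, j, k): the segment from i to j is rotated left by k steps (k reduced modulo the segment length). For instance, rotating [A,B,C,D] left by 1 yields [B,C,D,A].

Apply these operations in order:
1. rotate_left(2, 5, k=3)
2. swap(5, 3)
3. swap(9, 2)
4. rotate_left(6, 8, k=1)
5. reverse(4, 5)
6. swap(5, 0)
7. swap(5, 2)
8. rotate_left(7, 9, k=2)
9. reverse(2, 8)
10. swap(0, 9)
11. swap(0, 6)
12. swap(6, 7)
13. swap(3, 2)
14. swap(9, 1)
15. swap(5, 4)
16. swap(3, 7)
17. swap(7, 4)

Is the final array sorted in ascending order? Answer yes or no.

Answer: yes

Derivation:
After 1 (rotate_left(2, 5, k=3)): [8, 9, 2, 0, 1, 6, 3, 5, 4, 7]
After 2 (swap(5, 3)): [8, 9, 2, 6, 1, 0, 3, 5, 4, 7]
After 3 (swap(9, 2)): [8, 9, 7, 6, 1, 0, 3, 5, 4, 2]
After 4 (rotate_left(6, 8, k=1)): [8, 9, 7, 6, 1, 0, 5, 4, 3, 2]
After 5 (reverse(4, 5)): [8, 9, 7, 6, 0, 1, 5, 4, 3, 2]
After 6 (swap(5, 0)): [1, 9, 7, 6, 0, 8, 5, 4, 3, 2]
After 7 (swap(5, 2)): [1, 9, 8, 6, 0, 7, 5, 4, 3, 2]
After 8 (rotate_left(7, 9, k=2)): [1, 9, 8, 6, 0, 7, 5, 2, 4, 3]
After 9 (reverse(2, 8)): [1, 9, 4, 2, 5, 7, 0, 6, 8, 3]
After 10 (swap(0, 9)): [3, 9, 4, 2, 5, 7, 0, 6, 8, 1]
After 11 (swap(0, 6)): [0, 9, 4, 2, 5, 7, 3, 6, 8, 1]
After 12 (swap(6, 7)): [0, 9, 4, 2, 5, 7, 6, 3, 8, 1]
After 13 (swap(3, 2)): [0, 9, 2, 4, 5, 7, 6, 3, 8, 1]
After 14 (swap(9, 1)): [0, 1, 2, 4, 5, 7, 6, 3, 8, 9]
After 15 (swap(5, 4)): [0, 1, 2, 4, 7, 5, 6, 3, 8, 9]
After 16 (swap(3, 7)): [0, 1, 2, 3, 7, 5, 6, 4, 8, 9]
After 17 (swap(7, 4)): [0, 1, 2, 3, 4, 5, 6, 7, 8, 9]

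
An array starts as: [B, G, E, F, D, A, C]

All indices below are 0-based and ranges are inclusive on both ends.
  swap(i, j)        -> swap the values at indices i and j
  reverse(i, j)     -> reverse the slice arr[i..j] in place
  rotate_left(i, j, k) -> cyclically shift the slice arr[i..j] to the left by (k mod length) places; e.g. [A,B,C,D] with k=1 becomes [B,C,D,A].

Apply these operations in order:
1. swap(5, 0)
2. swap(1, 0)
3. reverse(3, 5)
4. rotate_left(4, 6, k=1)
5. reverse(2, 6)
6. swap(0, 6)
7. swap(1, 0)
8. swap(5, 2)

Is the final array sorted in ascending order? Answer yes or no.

Answer: no

Derivation:
After 1 (swap(5, 0)): [A, G, E, F, D, B, C]
After 2 (swap(1, 0)): [G, A, E, F, D, B, C]
After 3 (reverse(3, 5)): [G, A, E, B, D, F, C]
After 4 (rotate_left(4, 6, k=1)): [G, A, E, B, F, C, D]
After 5 (reverse(2, 6)): [G, A, D, C, F, B, E]
After 6 (swap(0, 6)): [E, A, D, C, F, B, G]
After 7 (swap(1, 0)): [A, E, D, C, F, B, G]
After 8 (swap(5, 2)): [A, E, B, C, F, D, G]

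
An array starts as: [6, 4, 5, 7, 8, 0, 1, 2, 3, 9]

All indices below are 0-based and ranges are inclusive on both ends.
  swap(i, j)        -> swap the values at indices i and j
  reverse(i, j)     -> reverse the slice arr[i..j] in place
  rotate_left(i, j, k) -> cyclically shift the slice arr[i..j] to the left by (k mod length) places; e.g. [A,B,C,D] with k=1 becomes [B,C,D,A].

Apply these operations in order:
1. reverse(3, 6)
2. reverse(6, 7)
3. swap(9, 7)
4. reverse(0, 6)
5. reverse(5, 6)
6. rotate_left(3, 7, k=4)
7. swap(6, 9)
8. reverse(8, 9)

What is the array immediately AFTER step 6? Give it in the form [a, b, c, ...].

After 1 (reverse(3, 6)): [6, 4, 5, 1, 0, 8, 7, 2, 3, 9]
After 2 (reverse(6, 7)): [6, 4, 5, 1, 0, 8, 2, 7, 3, 9]
After 3 (swap(9, 7)): [6, 4, 5, 1, 0, 8, 2, 9, 3, 7]
After 4 (reverse(0, 6)): [2, 8, 0, 1, 5, 4, 6, 9, 3, 7]
After 5 (reverse(5, 6)): [2, 8, 0, 1, 5, 6, 4, 9, 3, 7]
After 6 (rotate_left(3, 7, k=4)): [2, 8, 0, 9, 1, 5, 6, 4, 3, 7]

Answer: [2, 8, 0, 9, 1, 5, 6, 4, 3, 7]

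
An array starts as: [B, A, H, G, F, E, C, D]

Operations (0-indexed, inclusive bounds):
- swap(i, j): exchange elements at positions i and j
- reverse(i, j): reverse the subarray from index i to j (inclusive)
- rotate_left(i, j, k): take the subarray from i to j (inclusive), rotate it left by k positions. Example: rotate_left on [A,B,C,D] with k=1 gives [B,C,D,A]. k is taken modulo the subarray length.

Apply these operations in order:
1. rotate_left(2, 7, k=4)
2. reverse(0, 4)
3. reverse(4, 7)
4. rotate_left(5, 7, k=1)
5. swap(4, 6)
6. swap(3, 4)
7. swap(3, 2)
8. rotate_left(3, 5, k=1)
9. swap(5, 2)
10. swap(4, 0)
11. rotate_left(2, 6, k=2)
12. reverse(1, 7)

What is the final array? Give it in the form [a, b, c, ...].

Answer: [G, F, A, C, E, B, H, D]

Derivation:
After 1 (rotate_left(2, 7, k=4)): [B, A, C, D, H, G, F, E]
After 2 (reverse(0, 4)): [H, D, C, A, B, G, F, E]
After 3 (reverse(4, 7)): [H, D, C, A, E, F, G, B]
After 4 (rotate_left(5, 7, k=1)): [H, D, C, A, E, G, B, F]
After 5 (swap(4, 6)): [H, D, C, A, B, G, E, F]
After 6 (swap(3, 4)): [H, D, C, B, A, G, E, F]
After 7 (swap(3, 2)): [H, D, B, C, A, G, E, F]
After 8 (rotate_left(3, 5, k=1)): [H, D, B, A, G, C, E, F]
After 9 (swap(5, 2)): [H, D, C, A, G, B, E, F]
After 10 (swap(4, 0)): [G, D, C, A, H, B, E, F]
After 11 (rotate_left(2, 6, k=2)): [G, D, H, B, E, C, A, F]
After 12 (reverse(1, 7)): [G, F, A, C, E, B, H, D]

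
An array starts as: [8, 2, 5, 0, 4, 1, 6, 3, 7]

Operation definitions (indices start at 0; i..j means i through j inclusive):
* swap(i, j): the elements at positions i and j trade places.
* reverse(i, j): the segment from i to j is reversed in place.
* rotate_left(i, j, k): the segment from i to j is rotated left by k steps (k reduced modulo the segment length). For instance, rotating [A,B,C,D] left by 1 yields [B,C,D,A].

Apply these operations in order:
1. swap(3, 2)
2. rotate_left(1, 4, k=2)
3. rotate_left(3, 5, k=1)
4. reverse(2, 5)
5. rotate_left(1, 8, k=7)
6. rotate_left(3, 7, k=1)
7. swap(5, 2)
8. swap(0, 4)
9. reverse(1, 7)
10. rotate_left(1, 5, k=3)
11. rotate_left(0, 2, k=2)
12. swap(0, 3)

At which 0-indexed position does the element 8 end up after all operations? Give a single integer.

After 1 (swap(3, 2)): [8, 2, 0, 5, 4, 1, 6, 3, 7]
After 2 (rotate_left(1, 4, k=2)): [8, 5, 4, 2, 0, 1, 6, 3, 7]
After 3 (rotate_left(3, 5, k=1)): [8, 5, 4, 0, 1, 2, 6, 3, 7]
After 4 (reverse(2, 5)): [8, 5, 2, 1, 0, 4, 6, 3, 7]
After 5 (rotate_left(1, 8, k=7)): [8, 7, 5, 2, 1, 0, 4, 6, 3]
After 6 (rotate_left(3, 7, k=1)): [8, 7, 5, 1, 0, 4, 6, 2, 3]
After 7 (swap(5, 2)): [8, 7, 4, 1, 0, 5, 6, 2, 3]
After 8 (swap(0, 4)): [0, 7, 4, 1, 8, 5, 6, 2, 3]
After 9 (reverse(1, 7)): [0, 2, 6, 5, 8, 1, 4, 7, 3]
After 10 (rotate_left(1, 5, k=3)): [0, 8, 1, 2, 6, 5, 4, 7, 3]
After 11 (rotate_left(0, 2, k=2)): [1, 0, 8, 2, 6, 5, 4, 7, 3]
After 12 (swap(0, 3)): [2, 0, 8, 1, 6, 5, 4, 7, 3]

Answer: 2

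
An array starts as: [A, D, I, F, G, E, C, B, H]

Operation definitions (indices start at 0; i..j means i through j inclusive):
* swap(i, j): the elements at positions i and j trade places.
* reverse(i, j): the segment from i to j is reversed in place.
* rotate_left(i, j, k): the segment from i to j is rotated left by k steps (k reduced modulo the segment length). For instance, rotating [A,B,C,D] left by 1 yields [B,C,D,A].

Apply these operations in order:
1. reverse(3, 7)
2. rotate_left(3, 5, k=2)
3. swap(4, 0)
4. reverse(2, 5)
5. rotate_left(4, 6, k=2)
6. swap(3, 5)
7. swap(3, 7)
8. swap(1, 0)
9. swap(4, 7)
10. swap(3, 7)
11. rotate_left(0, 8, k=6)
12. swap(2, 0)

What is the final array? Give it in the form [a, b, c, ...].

Answer: [H, F, I, D, B, C, G, E, A]

Derivation:
After 1 (reverse(3, 7)): [A, D, I, B, C, E, G, F, H]
After 2 (rotate_left(3, 5, k=2)): [A, D, I, E, B, C, G, F, H]
After 3 (swap(4, 0)): [B, D, I, E, A, C, G, F, H]
After 4 (reverse(2, 5)): [B, D, C, A, E, I, G, F, H]
After 5 (rotate_left(4, 6, k=2)): [B, D, C, A, G, E, I, F, H]
After 6 (swap(3, 5)): [B, D, C, E, G, A, I, F, H]
After 7 (swap(3, 7)): [B, D, C, F, G, A, I, E, H]
After 8 (swap(1, 0)): [D, B, C, F, G, A, I, E, H]
After 9 (swap(4, 7)): [D, B, C, F, E, A, I, G, H]
After 10 (swap(3, 7)): [D, B, C, G, E, A, I, F, H]
After 11 (rotate_left(0, 8, k=6)): [I, F, H, D, B, C, G, E, A]
After 12 (swap(2, 0)): [H, F, I, D, B, C, G, E, A]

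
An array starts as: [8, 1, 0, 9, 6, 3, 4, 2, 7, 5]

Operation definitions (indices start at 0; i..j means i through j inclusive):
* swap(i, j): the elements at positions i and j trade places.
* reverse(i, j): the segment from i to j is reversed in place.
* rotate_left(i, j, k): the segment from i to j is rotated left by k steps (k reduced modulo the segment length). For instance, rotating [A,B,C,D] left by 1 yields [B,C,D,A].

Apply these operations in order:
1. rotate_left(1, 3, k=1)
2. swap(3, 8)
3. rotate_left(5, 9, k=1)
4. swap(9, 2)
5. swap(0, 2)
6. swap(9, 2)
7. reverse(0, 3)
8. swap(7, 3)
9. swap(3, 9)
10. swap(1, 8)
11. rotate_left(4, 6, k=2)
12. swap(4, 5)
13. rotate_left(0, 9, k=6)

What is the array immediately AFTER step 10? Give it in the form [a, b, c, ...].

After 1 (rotate_left(1, 3, k=1)): [8, 0, 9, 1, 6, 3, 4, 2, 7, 5]
After 2 (swap(3, 8)): [8, 0, 9, 7, 6, 3, 4, 2, 1, 5]
After 3 (rotate_left(5, 9, k=1)): [8, 0, 9, 7, 6, 4, 2, 1, 5, 3]
After 4 (swap(9, 2)): [8, 0, 3, 7, 6, 4, 2, 1, 5, 9]
After 5 (swap(0, 2)): [3, 0, 8, 7, 6, 4, 2, 1, 5, 9]
After 6 (swap(9, 2)): [3, 0, 9, 7, 6, 4, 2, 1, 5, 8]
After 7 (reverse(0, 3)): [7, 9, 0, 3, 6, 4, 2, 1, 5, 8]
After 8 (swap(7, 3)): [7, 9, 0, 1, 6, 4, 2, 3, 5, 8]
After 9 (swap(3, 9)): [7, 9, 0, 8, 6, 4, 2, 3, 5, 1]
After 10 (swap(1, 8)): [7, 5, 0, 8, 6, 4, 2, 3, 9, 1]

Answer: [7, 5, 0, 8, 6, 4, 2, 3, 9, 1]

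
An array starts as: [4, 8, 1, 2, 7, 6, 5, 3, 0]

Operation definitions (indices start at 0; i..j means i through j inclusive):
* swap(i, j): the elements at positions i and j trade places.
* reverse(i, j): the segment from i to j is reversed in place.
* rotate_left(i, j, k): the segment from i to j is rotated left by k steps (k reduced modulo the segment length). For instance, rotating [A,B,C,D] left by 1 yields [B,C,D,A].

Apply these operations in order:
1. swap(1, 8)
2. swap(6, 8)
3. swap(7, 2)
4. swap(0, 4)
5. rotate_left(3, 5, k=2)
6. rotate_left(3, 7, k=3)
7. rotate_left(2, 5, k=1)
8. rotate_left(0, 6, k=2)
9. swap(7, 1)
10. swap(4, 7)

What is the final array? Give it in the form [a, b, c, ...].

After 1 (swap(1, 8)): [4, 0, 1, 2, 7, 6, 5, 3, 8]
After 2 (swap(6, 8)): [4, 0, 1, 2, 7, 6, 8, 3, 5]
After 3 (swap(7, 2)): [4, 0, 3, 2, 7, 6, 8, 1, 5]
After 4 (swap(0, 4)): [7, 0, 3, 2, 4, 6, 8, 1, 5]
After 5 (rotate_left(3, 5, k=2)): [7, 0, 3, 6, 2, 4, 8, 1, 5]
After 6 (rotate_left(3, 7, k=3)): [7, 0, 3, 8, 1, 6, 2, 4, 5]
After 7 (rotate_left(2, 5, k=1)): [7, 0, 8, 1, 6, 3, 2, 4, 5]
After 8 (rotate_left(0, 6, k=2)): [8, 1, 6, 3, 2, 7, 0, 4, 5]
After 9 (swap(7, 1)): [8, 4, 6, 3, 2, 7, 0, 1, 5]
After 10 (swap(4, 7)): [8, 4, 6, 3, 1, 7, 0, 2, 5]

Answer: [8, 4, 6, 3, 1, 7, 0, 2, 5]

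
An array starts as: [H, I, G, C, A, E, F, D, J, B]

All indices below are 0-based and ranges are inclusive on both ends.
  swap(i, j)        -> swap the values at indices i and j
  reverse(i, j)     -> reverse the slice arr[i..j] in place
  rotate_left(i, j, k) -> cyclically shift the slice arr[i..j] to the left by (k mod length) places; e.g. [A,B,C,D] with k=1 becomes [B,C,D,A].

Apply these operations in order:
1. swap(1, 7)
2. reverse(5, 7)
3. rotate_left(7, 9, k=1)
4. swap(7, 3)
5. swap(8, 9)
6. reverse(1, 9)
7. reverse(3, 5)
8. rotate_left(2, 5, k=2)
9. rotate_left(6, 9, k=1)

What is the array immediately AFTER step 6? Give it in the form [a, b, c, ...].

After 1 (swap(1, 7)): [H, D, G, C, A, E, F, I, J, B]
After 2 (reverse(5, 7)): [H, D, G, C, A, I, F, E, J, B]
After 3 (rotate_left(7, 9, k=1)): [H, D, G, C, A, I, F, J, B, E]
After 4 (swap(7, 3)): [H, D, G, J, A, I, F, C, B, E]
After 5 (swap(8, 9)): [H, D, G, J, A, I, F, C, E, B]
After 6 (reverse(1, 9)): [H, B, E, C, F, I, A, J, G, D]

Answer: [H, B, E, C, F, I, A, J, G, D]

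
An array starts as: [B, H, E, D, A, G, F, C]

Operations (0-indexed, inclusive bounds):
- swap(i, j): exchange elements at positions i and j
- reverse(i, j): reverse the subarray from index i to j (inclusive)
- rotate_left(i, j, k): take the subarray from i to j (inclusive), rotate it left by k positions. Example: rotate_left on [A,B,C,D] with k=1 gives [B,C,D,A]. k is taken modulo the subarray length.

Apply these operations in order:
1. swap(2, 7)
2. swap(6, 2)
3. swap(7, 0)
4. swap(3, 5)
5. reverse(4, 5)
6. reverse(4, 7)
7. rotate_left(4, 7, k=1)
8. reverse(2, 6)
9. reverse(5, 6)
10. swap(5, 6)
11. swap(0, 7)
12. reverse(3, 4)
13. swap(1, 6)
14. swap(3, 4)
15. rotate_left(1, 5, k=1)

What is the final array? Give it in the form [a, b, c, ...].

Answer: [B, D, A, C, G, F, H, E]

Derivation:
After 1 (swap(2, 7)): [B, H, C, D, A, G, F, E]
After 2 (swap(6, 2)): [B, H, F, D, A, G, C, E]
After 3 (swap(7, 0)): [E, H, F, D, A, G, C, B]
After 4 (swap(3, 5)): [E, H, F, G, A, D, C, B]
After 5 (reverse(4, 5)): [E, H, F, G, D, A, C, B]
After 6 (reverse(4, 7)): [E, H, F, G, B, C, A, D]
After 7 (rotate_left(4, 7, k=1)): [E, H, F, G, C, A, D, B]
After 8 (reverse(2, 6)): [E, H, D, A, C, G, F, B]
After 9 (reverse(5, 6)): [E, H, D, A, C, F, G, B]
After 10 (swap(5, 6)): [E, H, D, A, C, G, F, B]
After 11 (swap(0, 7)): [B, H, D, A, C, G, F, E]
After 12 (reverse(3, 4)): [B, H, D, C, A, G, F, E]
After 13 (swap(1, 6)): [B, F, D, C, A, G, H, E]
After 14 (swap(3, 4)): [B, F, D, A, C, G, H, E]
After 15 (rotate_left(1, 5, k=1)): [B, D, A, C, G, F, H, E]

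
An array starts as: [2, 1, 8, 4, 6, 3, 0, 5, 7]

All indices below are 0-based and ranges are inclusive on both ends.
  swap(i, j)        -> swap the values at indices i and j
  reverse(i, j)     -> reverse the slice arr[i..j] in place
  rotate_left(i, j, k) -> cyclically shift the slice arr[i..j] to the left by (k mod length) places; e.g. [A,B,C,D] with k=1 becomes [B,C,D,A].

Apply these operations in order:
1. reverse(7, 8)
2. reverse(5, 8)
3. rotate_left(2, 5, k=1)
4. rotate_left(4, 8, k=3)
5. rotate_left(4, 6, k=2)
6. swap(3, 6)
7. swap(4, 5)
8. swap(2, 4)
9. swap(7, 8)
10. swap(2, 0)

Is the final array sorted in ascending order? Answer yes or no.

After 1 (reverse(7, 8)): [2, 1, 8, 4, 6, 3, 0, 7, 5]
After 2 (reverse(5, 8)): [2, 1, 8, 4, 6, 5, 7, 0, 3]
After 3 (rotate_left(2, 5, k=1)): [2, 1, 4, 6, 5, 8, 7, 0, 3]
After 4 (rotate_left(4, 8, k=3)): [2, 1, 4, 6, 0, 3, 5, 8, 7]
After 5 (rotate_left(4, 6, k=2)): [2, 1, 4, 6, 5, 0, 3, 8, 7]
After 6 (swap(3, 6)): [2, 1, 4, 3, 5, 0, 6, 8, 7]
After 7 (swap(4, 5)): [2, 1, 4, 3, 0, 5, 6, 8, 7]
After 8 (swap(2, 4)): [2, 1, 0, 3, 4, 5, 6, 8, 7]
After 9 (swap(7, 8)): [2, 1, 0, 3, 4, 5, 6, 7, 8]
After 10 (swap(2, 0)): [0, 1, 2, 3, 4, 5, 6, 7, 8]

Answer: yes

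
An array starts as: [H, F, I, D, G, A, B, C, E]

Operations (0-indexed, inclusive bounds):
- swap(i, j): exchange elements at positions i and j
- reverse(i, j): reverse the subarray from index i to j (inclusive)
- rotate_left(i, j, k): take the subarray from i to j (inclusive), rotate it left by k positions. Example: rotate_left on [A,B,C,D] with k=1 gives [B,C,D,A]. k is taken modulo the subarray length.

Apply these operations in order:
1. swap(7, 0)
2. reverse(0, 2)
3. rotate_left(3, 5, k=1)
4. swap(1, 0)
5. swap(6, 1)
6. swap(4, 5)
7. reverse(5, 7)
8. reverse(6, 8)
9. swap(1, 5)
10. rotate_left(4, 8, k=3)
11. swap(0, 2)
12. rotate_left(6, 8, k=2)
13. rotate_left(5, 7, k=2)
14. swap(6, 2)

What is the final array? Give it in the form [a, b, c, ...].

Answer: [C, H, I, G, A, D, F, E, B]

Derivation:
After 1 (swap(7, 0)): [C, F, I, D, G, A, B, H, E]
After 2 (reverse(0, 2)): [I, F, C, D, G, A, B, H, E]
After 3 (rotate_left(3, 5, k=1)): [I, F, C, G, A, D, B, H, E]
After 4 (swap(1, 0)): [F, I, C, G, A, D, B, H, E]
After 5 (swap(6, 1)): [F, B, C, G, A, D, I, H, E]
After 6 (swap(4, 5)): [F, B, C, G, D, A, I, H, E]
After 7 (reverse(5, 7)): [F, B, C, G, D, H, I, A, E]
After 8 (reverse(6, 8)): [F, B, C, G, D, H, E, A, I]
After 9 (swap(1, 5)): [F, H, C, G, D, B, E, A, I]
After 10 (rotate_left(4, 8, k=3)): [F, H, C, G, A, I, D, B, E]
After 11 (swap(0, 2)): [C, H, F, G, A, I, D, B, E]
After 12 (rotate_left(6, 8, k=2)): [C, H, F, G, A, I, E, D, B]
After 13 (rotate_left(5, 7, k=2)): [C, H, F, G, A, D, I, E, B]
After 14 (swap(6, 2)): [C, H, I, G, A, D, F, E, B]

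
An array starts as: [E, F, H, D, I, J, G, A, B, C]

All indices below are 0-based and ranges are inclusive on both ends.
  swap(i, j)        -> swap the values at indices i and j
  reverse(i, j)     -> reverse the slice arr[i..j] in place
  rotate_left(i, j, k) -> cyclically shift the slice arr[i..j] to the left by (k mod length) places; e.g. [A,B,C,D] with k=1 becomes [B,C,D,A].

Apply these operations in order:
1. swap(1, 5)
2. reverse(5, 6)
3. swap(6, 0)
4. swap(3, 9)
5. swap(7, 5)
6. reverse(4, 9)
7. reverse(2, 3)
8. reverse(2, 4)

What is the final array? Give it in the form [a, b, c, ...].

After 1 (swap(1, 5)): [E, J, H, D, I, F, G, A, B, C]
After 2 (reverse(5, 6)): [E, J, H, D, I, G, F, A, B, C]
After 3 (swap(6, 0)): [F, J, H, D, I, G, E, A, B, C]
After 4 (swap(3, 9)): [F, J, H, C, I, G, E, A, B, D]
After 5 (swap(7, 5)): [F, J, H, C, I, A, E, G, B, D]
After 6 (reverse(4, 9)): [F, J, H, C, D, B, G, E, A, I]
After 7 (reverse(2, 3)): [F, J, C, H, D, B, G, E, A, I]
After 8 (reverse(2, 4)): [F, J, D, H, C, B, G, E, A, I]

Answer: [F, J, D, H, C, B, G, E, A, I]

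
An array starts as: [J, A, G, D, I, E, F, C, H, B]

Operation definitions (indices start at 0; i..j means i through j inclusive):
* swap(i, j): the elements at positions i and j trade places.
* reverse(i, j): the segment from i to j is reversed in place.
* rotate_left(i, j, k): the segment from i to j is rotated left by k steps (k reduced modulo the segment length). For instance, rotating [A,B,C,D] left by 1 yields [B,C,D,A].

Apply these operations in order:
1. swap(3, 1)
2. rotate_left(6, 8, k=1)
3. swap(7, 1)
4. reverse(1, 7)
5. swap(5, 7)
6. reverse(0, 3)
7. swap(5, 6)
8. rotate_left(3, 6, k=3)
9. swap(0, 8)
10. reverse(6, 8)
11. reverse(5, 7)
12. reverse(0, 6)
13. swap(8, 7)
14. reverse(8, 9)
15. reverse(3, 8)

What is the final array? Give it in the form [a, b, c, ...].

Answer: [E, A, J, B, G, F, C, D, H, I]

Derivation:
After 1 (swap(3, 1)): [J, D, G, A, I, E, F, C, H, B]
After 2 (rotate_left(6, 8, k=1)): [J, D, G, A, I, E, C, H, F, B]
After 3 (swap(7, 1)): [J, H, G, A, I, E, C, D, F, B]
After 4 (reverse(1, 7)): [J, D, C, E, I, A, G, H, F, B]
After 5 (swap(5, 7)): [J, D, C, E, I, H, G, A, F, B]
After 6 (reverse(0, 3)): [E, C, D, J, I, H, G, A, F, B]
After 7 (swap(5, 6)): [E, C, D, J, I, G, H, A, F, B]
After 8 (rotate_left(3, 6, k=3)): [E, C, D, H, J, I, G, A, F, B]
After 9 (swap(0, 8)): [F, C, D, H, J, I, G, A, E, B]
After 10 (reverse(6, 8)): [F, C, D, H, J, I, E, A, G, B]
After 11 (reverse(5, 7)): [F, C, D, H, J, A, E, I, G, B]
After 12 (reverse(0, 6)): [E, A, J, H, D, C, F, I, G, B]
After 13 (swap(8, 7)): [E, A, J, H, D, C, F, G, I, B]
After 14 (reverse(8, 9)): [E, A, J, H, D, C, F, G, B, I]
After 15 (reverse(3, 8)): [E, A, J, B, G, F, C, D, H, I]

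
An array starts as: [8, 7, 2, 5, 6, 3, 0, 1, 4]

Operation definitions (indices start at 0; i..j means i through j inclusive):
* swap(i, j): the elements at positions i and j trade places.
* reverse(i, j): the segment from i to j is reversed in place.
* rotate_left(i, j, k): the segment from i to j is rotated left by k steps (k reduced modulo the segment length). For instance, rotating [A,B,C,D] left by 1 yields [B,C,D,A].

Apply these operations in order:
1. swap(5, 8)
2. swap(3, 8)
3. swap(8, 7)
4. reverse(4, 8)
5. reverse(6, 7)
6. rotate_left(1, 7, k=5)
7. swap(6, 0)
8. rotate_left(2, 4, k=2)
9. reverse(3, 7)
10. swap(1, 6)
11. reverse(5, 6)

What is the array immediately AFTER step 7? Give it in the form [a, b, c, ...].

After 1 (swap(5, 8)): [8, 7, 2, 5, 6, 4, 0, 1, 3]
After 2 (swap(3, 8)): [8, 7, 2, 3, 6, 4, 0, 1, 5]
After 3 (swap(8, 7)): [8, 7, 2, 3, 6, 4, 0, 5, 1]
After 4 (reverse(4, 8)): [8, 7, 2, 3, 1, 5, 0, 4, 6]
After 5 (reverse(6, 7)): [8, 7, 2, 3, 1, 5, 4, 0, 6]
After 6 (rotate_left(1, 7, k=5)): [8, 4, 0, 7, 2, 3, 1, 5, 6]
After 7 (swap(6, 0)): [1, 4, 0, 7, 2, 3, 8, 5, 6]

Answer: [1, 4, 0, 7, 2, 3, 8, 5, 6]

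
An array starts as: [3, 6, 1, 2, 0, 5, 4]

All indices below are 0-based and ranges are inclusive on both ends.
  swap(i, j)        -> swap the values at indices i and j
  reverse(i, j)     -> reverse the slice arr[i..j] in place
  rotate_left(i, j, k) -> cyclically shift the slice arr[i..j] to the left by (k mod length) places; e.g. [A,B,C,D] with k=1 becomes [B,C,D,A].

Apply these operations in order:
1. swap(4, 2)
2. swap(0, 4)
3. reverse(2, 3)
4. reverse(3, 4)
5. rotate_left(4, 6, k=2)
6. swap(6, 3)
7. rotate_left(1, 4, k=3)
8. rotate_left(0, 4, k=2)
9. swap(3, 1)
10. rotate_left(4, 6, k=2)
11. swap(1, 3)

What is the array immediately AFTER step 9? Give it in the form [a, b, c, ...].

After 1 (swap(4, 2)): [3, 6, 0, 2, 1, 5, 4]
After 2 (swap(0, 4)): [1, 6, 0, 2, 3, 5, 4]
After 3 (reverse(2, 3)): [1, 6, 2, 0, 3, 5, 4]
After 4 (reverse(3, 4)): [1, 6, 2, 3, 0, 5, 4]
After 5 (rotate_left(4, 6, k=2)): [1, 6, 2, 3, 4, 0, 5]
After 6 (swap(6, 3)): [1, 6, 2, 5, 4, 0, 3]
After 7 (rotate_left(1, 4, k=3)): [1, 4, 6, 2, 5, 0, 3]
After 8 (rotate_left(0, 4, k=2)): [6, 2, 5, 1, 4, 0, 3]
After 9 (swap(3, 1)): [6, 1, 5, 2, 4, 0, 3]

Answer: [6, 1, 5, 2, 4, 0, 3]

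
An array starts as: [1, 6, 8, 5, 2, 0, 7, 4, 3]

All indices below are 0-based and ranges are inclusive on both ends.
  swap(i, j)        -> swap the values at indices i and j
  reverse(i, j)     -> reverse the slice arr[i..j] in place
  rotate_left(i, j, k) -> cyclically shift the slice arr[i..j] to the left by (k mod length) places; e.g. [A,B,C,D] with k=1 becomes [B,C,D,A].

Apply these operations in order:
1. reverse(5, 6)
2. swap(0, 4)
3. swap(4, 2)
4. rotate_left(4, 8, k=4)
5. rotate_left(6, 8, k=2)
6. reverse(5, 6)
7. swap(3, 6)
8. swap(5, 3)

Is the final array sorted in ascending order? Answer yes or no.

After 1 (reverse(5, 6)): [1, 6, 8, 5, 2, 7, 0, 4, 3]
After 2 (swap(0, 4)): [2, 6, 8, 5, 1, 7, 0, 4, 3]
After 3 (swap(4, 2)): [2, 6, 1, 5, 8, 7, 0, 4, 3]
After 4 (rotate_left(4, 8, k=4)): [2, 6, 1, 5, 3, 8, 7, 0, 4]
After 5 (rotate_left(6, 8, k=2)): [2, 6, 1, 5, 3, 8, 4, 7, 0]
After 6 (reverse(5, 6)): [2, 6, 1, 5, 3, 4, 8, 7, 0]
After 7 (swap(3, 6)): [2, 6, 1, 8, 3, 4, 5, 7, 0]
After 8 (swap(5, 3)): [2, 6, 1, 4, 3, 8, 5, 7, 0]

Answer: no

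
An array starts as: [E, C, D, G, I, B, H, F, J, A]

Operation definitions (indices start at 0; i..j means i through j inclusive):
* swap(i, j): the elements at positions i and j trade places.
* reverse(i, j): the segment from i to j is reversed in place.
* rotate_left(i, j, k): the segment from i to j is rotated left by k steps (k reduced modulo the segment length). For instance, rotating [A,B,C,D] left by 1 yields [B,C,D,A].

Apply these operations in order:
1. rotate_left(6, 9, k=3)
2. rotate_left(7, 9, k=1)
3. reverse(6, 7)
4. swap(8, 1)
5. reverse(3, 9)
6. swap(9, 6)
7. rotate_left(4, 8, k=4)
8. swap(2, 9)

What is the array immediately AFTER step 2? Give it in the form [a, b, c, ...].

After 1 (rotate_left(6, 9, k=3)): [E, C, D, G, I, B, A, H, F, J]
After 2 (rotate_left(7, 9, k=1)): [E, C, D, G, I, B, A, F, J, H]

Answer: [E, C, D, G, I, B, A, F, J, H]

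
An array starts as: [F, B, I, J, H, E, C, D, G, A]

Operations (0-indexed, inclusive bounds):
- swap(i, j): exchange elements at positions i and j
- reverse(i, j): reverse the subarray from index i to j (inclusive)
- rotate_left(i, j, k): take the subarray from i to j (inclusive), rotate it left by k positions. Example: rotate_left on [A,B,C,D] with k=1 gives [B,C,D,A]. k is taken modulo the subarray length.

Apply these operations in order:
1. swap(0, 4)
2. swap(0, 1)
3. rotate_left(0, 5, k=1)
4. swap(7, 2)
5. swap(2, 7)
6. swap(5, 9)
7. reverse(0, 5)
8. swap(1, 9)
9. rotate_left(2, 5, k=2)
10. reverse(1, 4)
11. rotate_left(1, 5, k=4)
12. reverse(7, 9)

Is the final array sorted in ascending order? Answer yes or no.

Answer: no

Derivation:
After 1 (swap(0, 4)): [H, B, I, J, F, E, C, D, G, A]
After 2 (swap(0, 1)): [B, H, I, J, F, E, C, D, G, A]
After 3 (rotate_left(0, 5, k=1)): [H, I, J, F, E, B, C, D, G, A]
After 4 (swap(7, 2)): [H, I, D, F, E, B, C, J, G, A]
After 5 (swap(2, 7)): [H, I, J, F, E, B, C, D, G, A]
After 6 (swap(5, 9)): [H, I, J, F, E, A, C, D, G, B]
After 7 (reverse(0, 5)): [A, E, F, J, I, H, C, D, G, B]
After 8 (swap(1, 9)): [A, B, F, J, I, H, C, D, G, E]
After 9 (rotate_left(2, 5, k=2)): [A, B, I, H, F, J, C, D, G, E]
After 10 (reverse(1, 4)): [A, F, H, I, B, J, C, D, G, E]
After 11 (rotate_left(1, 5, k=4)): [A, J, F, H, I, B, C, D, G, E]
After 12 (reverse(7, 9)): [A, J, F, H, I, B, C, E, G, D]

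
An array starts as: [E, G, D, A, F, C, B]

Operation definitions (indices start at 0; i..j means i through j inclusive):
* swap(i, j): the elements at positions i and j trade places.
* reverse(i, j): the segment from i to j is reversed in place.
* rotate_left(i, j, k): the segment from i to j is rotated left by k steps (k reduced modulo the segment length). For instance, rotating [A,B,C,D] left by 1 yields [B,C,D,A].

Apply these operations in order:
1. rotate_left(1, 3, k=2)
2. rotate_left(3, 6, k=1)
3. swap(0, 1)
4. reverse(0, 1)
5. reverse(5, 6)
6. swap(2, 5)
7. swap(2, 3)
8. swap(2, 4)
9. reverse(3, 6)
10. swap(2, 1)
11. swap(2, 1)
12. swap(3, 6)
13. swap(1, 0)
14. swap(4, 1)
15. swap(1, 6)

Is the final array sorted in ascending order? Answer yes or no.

Answer: yes

Derivation:
After 1 (rotate_left(1, 3, k=2)): [E, A, G, D, F, C, B]
After 2 (rotate_left(3, 6, k=1)): [E, A, G, F, C, B, D]
After 3 (swap(0, 1)): [A, E, G, F, C, B, D]
After 4 (reverse(0, 1)): [E, A, G, F, C, B, D]
After 5 (reverse(5, 6)): [E, A, G, F, C, D, B]
After 6 (swap(2, 5)): [E, A, D, F, C, G, B]
After 7 (swap(2, 3)): [E, A, F, D, C, G, B]
After 8 (swap(2, 4)): [E, A, C, D, F, G, B]
After 9 (reverse(3, 6)): [E, A, C, B, G, F, D]
After 10 (swap(2, 1)): [E, C, A, B, G, F, D]
After 11 (swap(2, 1)): [E, A, C, B, G, F, D]
After 12 (swap(3, 6)): [E, A, C, D, G, F, B]
After 13 (swap(1, 0)): [A, E, C, D, G, F, B]
After 14 (swap(4, 1)): [A, G, C, D, E, F, B]
After 15 (swap(1, 6)): [A, B, C, D, E, F, G]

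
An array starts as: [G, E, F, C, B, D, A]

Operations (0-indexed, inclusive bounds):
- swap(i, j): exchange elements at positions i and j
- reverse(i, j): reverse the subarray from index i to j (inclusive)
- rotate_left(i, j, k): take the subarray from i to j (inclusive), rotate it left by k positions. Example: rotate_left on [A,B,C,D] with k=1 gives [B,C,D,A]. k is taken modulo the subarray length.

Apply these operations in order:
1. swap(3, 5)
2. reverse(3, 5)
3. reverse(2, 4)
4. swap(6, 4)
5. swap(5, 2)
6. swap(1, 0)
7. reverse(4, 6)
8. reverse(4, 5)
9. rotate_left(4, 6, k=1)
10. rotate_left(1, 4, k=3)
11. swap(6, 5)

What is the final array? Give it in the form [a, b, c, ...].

Answer: [E, F, G, D, C, B, A]

Derivation:
After 1 (swap(3, 5)): [G, E, F, D, B, C, A]
After 2 (reverse(3, 5)): [G, E, F, C, B, D, A]
After 3 (reverse(2, 4)): [G, E, B, C, F, D, A]
After 4 (swap(6, 4)): [G, E, B, C, A, D, F]
After 5 (swap(5, 2)): [G, E, D, C, A, B, F]
After 6 (swap(1, 0)): [E, G, D, C, A, B, F]
After 7 (reverse(4, 6)): [E, G, D, C, F, B, A]
After 8 (reverse(4, 5)): [E, G, D, C, B, F, A]
After 9 (rotate_left(4, 6, k=1)): [E, G, D, C, F, A, B]
After 10 (rotate_left(1, 4, k=3)): [E, F, G, D, C, A, B]
After 11 (swap(6, 5)): [E, F, G, D, C, B, A]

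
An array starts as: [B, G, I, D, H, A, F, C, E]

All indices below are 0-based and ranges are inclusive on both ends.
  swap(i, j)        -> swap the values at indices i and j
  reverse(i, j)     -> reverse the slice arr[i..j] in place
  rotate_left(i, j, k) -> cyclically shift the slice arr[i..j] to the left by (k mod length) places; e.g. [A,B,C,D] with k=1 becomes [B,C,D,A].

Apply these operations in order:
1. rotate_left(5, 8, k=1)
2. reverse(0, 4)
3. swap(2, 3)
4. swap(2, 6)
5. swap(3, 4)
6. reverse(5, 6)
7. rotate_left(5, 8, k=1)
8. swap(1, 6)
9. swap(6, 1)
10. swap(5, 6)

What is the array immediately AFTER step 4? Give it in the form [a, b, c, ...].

After 1 (rotate_left(5, 8, k=1)): [B, G, I, D, H, F, C, E, A]
After 2 (reverse(0, 4)): [H, D, I, G, B, F, C, E, A]
After 3 (swap(2, 3)): [H, D, G, I, B, F, C, E, A]
After 4 (swap(2, 6)): [H, D, C, I, B, F, G, E, A]

Answer: [H, D, C, I, B, F, G, E, A]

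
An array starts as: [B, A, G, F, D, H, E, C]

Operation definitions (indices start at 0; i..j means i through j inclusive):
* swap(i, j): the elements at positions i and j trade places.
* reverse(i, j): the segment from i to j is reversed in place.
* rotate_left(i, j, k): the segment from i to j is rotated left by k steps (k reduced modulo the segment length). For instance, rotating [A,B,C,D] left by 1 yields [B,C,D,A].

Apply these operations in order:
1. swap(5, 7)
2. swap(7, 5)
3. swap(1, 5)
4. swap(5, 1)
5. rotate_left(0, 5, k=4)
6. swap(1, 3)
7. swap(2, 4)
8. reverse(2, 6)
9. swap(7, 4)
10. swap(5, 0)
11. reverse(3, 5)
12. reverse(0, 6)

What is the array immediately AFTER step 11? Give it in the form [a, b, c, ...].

After 1 (swap(5, 7)): [B, A, G, F, D, C, E, H]
After 2 (swap(7, 5)): [B, A, G, F, D, H, E, C]
After 3 (swap(1, 5)): [B, H, G, F, D, A, E, C]
After 4 (swap(5, 1)): [B, A, G, F, D, H, E, C]
After 5 (rotate_left(0, 5, k=4)): [D, H, B, A, G, F, E, C]
After 6 (swap(1, 3)): [D, A, B, H, G, F, E, C]
After 7 (swap(2, 4)): [D, A, G, H, B, F, E, C]
After 8 (reverse(2, 6)): [D, A, E, F, B, H, G, C]
After 9 (swap(7, 4)): [D, A, E, F, C, H, G, B]
After 10 (swap(5, 0)): [H, A, E, F, C, D, G, B]
After 11 (reverse(3, 5)): [H, A, E, D, C, F, G, B]

Answer: [H, A, E, D, C, F, G, B]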